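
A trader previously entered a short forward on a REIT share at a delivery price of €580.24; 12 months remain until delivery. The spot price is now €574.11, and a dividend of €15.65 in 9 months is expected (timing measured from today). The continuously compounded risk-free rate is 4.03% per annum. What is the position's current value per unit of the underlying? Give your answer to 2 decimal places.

-€1.60

PV(remaining dividends) I = 15.65·e^(−0.0403·9/12) = 15.1841
Current forward F = (S − I)·e^(rT) = (574.11 − 15.1841)·e^(0.0403·12/12) = 558.9259 × 1.041123 = 581.9106
Value (long) = (F − K)·e^(−rT) = (581.9106 − 580.24) × 0.960501 = 1.6046
Short position value = −(long value) = -€1.60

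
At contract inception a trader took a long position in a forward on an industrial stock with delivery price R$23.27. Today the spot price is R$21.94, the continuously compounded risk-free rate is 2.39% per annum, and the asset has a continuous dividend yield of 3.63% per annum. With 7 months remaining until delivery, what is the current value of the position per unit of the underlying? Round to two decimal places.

-R$1.47

Current fair forward for the remaining 7 months: F = S·e^((r − q)·T), (r − q) = 0.0239 − 0.0363 = -0.0124
F = 21.94 · e^(-0.0124 × 7/12) = 21.94 × 0.992793 = 21.7819
Value of long forward = (F − K)·e^(−rT) = (21.7819 − 23.27) · e^(−0.0239·7/12)
= -1.4881 × 0.986155 = -1.47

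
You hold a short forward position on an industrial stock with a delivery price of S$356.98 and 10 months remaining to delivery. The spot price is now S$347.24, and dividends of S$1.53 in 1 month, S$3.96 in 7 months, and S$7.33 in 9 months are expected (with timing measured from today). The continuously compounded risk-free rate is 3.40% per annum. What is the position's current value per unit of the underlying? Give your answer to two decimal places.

PV(remaining dividends) I = 1.53·e^(−0.0340·1/12) + 3.96·e^(−0.0340·7/12) + 7.33·e^(−0.0340·9/12) = 12.5534
Current forward F = (S − I)·e^(rT) = (347.24 − 12.5534)·e^(0.0340·10/12) = 334.6866 × 1.028739 = 344.3052
Value (long) = (F − K)·e^(−rT) = (344.3052 − 356.98) × 0.972064 = -12.3207
Short position value = −(long value) = S$12.32

S$12.32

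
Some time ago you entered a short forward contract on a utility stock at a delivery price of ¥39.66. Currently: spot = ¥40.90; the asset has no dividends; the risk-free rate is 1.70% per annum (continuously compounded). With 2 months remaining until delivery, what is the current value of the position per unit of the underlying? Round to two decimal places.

-¥1.35

Current fair forward for the remaining 2 months: F = S·e^(r·T), r = 0.0170
F = 40.90 · e^(0.0170 × 2/12) = 40.90 × 1.002837 = 41.0160
Value of long forward = (F − K)·e^(−rT) = (41.0160 − 39.66) · e^(−0.0170·2/12)
= 1.3560 × 0.997171 = 1.35
Short position value = −(long value) = -¥1.35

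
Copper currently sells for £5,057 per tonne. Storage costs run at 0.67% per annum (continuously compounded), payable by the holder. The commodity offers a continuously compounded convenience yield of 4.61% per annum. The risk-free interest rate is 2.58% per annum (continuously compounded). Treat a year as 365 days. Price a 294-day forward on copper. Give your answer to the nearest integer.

Net carry = r + u − y = 0.0258 + 0.0067 − 0.0461 = -0.0136
F = S·e^((r+u−y)T) = 5057 · e^(-0.0136 × 294/365) = 5057 · e^-0.010955
= 5057 × 0.989105 = £5,002 per tonne

£5,002 per tonne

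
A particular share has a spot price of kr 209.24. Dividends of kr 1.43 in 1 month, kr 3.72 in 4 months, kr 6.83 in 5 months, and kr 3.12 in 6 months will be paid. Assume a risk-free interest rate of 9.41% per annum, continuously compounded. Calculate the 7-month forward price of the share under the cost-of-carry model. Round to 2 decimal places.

PV(dividends) I = 1.43·e^(−0.0941·1/12) + 3.72·e^(−0.0941·4/12) + 6.83·e^(−0.0941·5/12) + 3.12·e^(−0.0941·6/12)
I = 1.4188 + 3.6051 + 6.5674 + 2.9766 = 14.5679
F = (S − I)·e^(rT) = (209.24 − 14.5679) · e^(0.0941·7/12)
= 194.6721 · e^0.054892 = 194.6721 × 1.056427 = kr 205.66

kr 205.66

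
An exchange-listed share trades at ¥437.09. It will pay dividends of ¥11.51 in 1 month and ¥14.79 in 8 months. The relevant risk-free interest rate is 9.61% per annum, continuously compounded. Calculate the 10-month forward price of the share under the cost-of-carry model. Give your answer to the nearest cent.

PV(dividends) I = 11.51·e^(−0.0961·1/12) + 14.79·e^(−0.0961·8/12)
I = 11.4182 + 13.8722 = 25.2904
F = (S − I)·e^(rT) = (437.09 − 25.2904) · e^(0.0961·10/12)
= 411.7996 · e^0.080083 = 411.7996 × 1.083377 = ¥446.13

¥446.13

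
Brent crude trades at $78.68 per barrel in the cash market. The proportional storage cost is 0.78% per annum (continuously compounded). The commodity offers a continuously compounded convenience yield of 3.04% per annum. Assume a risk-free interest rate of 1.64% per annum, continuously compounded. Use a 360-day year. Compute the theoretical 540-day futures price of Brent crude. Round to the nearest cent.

Net carry = r + u − y = 0.0164 + 0.0078 − 0.0304 = -0.0062
F = S·e^((r+u−y)T) = 78.68 · e^(-0.0062 × 540/360) = 78.68 · e^-0.009300
= 78.68 × 0.990743 = $77.95 per barrel

$77.95 per barrel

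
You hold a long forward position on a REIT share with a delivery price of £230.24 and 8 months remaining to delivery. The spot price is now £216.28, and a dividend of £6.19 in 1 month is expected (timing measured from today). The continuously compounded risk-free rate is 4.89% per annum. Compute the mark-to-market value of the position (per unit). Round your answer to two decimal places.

PV(remaining dividends) I = 6.19·e^(−0.0489·1/12) = 6.1648
Current forward F = (S − I)·e^(rT) = (216.28 − 6.1648)·e^(0.0489·8/12) = 210.1152 × 1.033137 = 217.0778
Value (long) = (F − K)·e^(−rT) = (217.0778 − 230.24) × 0.967926 = -12.7400
Value = -£12.74

-£12.74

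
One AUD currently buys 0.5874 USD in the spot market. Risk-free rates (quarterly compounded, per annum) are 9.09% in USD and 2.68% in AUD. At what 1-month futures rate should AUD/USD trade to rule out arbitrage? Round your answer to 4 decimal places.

0.5905

By covered interest parity, F = S · (1+r_USD/4)^(4T) / (1+r_AUD/4)^(4T)
= 0.5874 × 1.007518 / 1.002228 = 0.5874 × 1.005278
F = 0.5905 USD per AUD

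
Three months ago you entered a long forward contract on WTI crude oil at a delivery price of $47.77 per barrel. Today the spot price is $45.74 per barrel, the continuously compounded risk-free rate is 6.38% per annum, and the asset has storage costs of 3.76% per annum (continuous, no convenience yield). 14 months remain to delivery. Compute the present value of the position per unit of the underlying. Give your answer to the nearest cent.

$3.45 per barrel

Current fair forward for the remaining 14 months: F = S·e^((r + u)·T), (r + u) = 0.0638 + 0.0376 = 0.1014
F = 45.74 · e^(0.1014 × 14/12) = 45.74 × 1.125582 = 51.4841
Value of long forward = (F − K)·e^(−rT) = (51.4841 − 47.77) · e^(−0.0638·14/12)
= 3.7141 × 0.928269 = 3.45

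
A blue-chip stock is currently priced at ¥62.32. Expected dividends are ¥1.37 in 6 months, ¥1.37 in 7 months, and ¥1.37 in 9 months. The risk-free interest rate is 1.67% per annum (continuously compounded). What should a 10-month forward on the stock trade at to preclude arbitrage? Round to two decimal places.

¥59.07

PV(dividends) I = 1.37·e^(−0.0167·6/12) + 1.37·e^(−0.0167·7/12) + 1.37·e^(−0.0167·9/12)
I = 1.3586 + 1.3567 + 1.3529 = 4.0682
F = (S − I)·e^(rT) = (62.32 − 4.0682) · e^(0.0167·10/12)
= 58.2518 · e^0.013917 = 58.2518 × 1.014014 = ¥59.07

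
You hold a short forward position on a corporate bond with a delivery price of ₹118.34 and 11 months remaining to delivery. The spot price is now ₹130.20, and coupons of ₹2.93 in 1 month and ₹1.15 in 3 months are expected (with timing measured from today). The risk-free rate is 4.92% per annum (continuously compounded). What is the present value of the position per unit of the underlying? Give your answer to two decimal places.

-₹13.02

PV(remaining coupons) I = 2.93·e^(−0.0492·1/12) + 1.15·e^(−0.0492·3/12) = 4.0540
Current forward F = (S − I)·e^(rT) = (130.20 − 4.0540)·e^(0.0492·11/12) = 126.1460 × 1.046132 = 131.9654
Value (long) = (F − K)·e^(−rT) = (131.9654 − 118.34) × 0.955902 = 13.0245
Short position value = −(long value) = -₹13.02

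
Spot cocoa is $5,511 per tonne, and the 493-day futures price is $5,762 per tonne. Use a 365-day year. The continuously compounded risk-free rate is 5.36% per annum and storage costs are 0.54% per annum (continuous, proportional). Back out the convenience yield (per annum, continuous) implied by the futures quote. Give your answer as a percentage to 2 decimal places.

2.60%

F = S·e^((r+u−y)T) ⇒ (r+u−y) = ln(F/S)/T
ln(5762/5511) = 0.044539; /T ⇒ 0.032975
y = r + u − ln(F/S)/T = 0.0536 + 0.0054 − 0.032975 = 0.026025
y = 2.60%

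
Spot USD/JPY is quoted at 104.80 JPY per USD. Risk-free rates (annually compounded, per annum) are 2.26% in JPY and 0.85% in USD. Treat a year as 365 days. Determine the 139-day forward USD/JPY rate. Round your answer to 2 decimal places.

105.36

By covered interest parity, F = S · (1+r_JPY)^T / (1+r_USD)^T
= 104.80 × 1.008547 / 1.003229 = 104.80 × 1.005301
F = 105.36 JPY per USD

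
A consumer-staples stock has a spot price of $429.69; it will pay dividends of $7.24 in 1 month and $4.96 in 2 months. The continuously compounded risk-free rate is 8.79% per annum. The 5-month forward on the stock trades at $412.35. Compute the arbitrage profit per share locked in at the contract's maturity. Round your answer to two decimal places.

$20.84 per share

PV(dividends) I = 7.24·e^(−0.0879·1/12) + 4.96·e^(−0.0879·2/12) = 12.0750
Fair forward F* = (S − I)·e^(rT) = (429.69 − 12.0750)·e^0.036625 = 417.6150 × 1.037304 = 433.1937
Market $412.35 < fair 433.1937: forward underpriced → reverse cash-and-carry (short the stock, invest proceeds at r, pay the dividends, go long the forward).
Profit at T = |F_mkt − F*| = |412.35 − 433.1937| = $20.84 per share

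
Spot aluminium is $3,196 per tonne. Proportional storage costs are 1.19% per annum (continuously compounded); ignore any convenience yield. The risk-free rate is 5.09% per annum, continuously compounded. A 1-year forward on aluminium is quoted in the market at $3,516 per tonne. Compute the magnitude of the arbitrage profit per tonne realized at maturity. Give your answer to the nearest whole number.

$113 per tonne

Fair forward: F* = S·e^(carry·T), with carry = (r + u) = 0.0509 + 0.0119 = 0.0628
F* = 3196 · e^(0.0628 × 1) = 3196 · e^0.062800 = 3196 × 1.064814 = $3403.1455
Market $3516 > fair $3403.1455: forward overpriced → cash-and-carry (buy spot, short the forward).
At maturity, profit = |F_mkt − F*| = |3516 − 3403.1455| = $113 per tonne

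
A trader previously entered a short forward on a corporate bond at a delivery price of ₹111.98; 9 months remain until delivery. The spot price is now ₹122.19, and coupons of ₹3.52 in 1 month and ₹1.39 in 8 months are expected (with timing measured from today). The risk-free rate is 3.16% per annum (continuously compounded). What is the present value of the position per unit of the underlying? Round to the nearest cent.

-₹7.96

PV(remaining coupons) I = 3.52·e^(−0.0316·1/12) + 1.39·e^(−0.0316·8/12) = 4.8718
Current forward F = (S − I)·e^(rT) = (122.19 − 4.8718)·e^(0.0316·9/12) = 117.3182 × 1.023983 = 120.1318
Value (long) = (F − K)·e^(−rT) = (120.1318 − 111.98) × 0.976579 = 7.9609
Short position value = −(long value) = -₹7.96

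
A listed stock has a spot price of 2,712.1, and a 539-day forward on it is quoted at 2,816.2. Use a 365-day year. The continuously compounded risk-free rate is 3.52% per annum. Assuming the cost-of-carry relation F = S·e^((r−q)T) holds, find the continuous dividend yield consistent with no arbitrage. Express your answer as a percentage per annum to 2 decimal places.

From F = S·e^((r−q)T): (r − q) = ln(F/S)/T
ln(2816.2/2712.1) = ln(1.038384) = 0.037666
(r − q) = 0.037666 / (539/365) = 0.025507
q = r − ln(F/S)/T = 0.0352 − 0.025507 = 0.009693
q = 0.97%

0.97%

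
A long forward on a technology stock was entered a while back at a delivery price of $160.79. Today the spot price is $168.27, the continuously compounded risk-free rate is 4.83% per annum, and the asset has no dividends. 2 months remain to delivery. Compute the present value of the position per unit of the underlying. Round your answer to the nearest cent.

$8.77

Current fair forward for the remaining 2 months: F = S·e^(r·T), r = 0.0483
F = 168.27 · e^(0.0483 × 2/12) = 168.27 × 1.008082 = 169.6300
Value of long forward = (F − K)·e^(−rT) = (169.6300 − 160.79) · e^(−0.0483·2/12)
= 8.8400 × 0.991982 = 8.77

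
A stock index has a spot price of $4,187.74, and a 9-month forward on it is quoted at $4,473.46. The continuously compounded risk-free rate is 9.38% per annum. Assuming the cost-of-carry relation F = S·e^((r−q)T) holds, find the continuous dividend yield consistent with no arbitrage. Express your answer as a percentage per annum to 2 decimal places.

0.58%

From F = S·e^((r−q)T): (r − q) = ln(F/S)/T
ln(4473.46/4187.74) = ln(1.068228) = 0.066001
(r − q) = 0.066001 / (9/12) = 0.088001
q = r − ln(F/S)/T = 0.0938 − 0.088001 = 0.005799
q = 0.58%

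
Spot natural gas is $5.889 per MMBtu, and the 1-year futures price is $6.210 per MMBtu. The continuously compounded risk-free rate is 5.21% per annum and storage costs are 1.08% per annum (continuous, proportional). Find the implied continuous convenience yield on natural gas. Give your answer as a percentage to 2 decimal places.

F = S·e^((r+u−y)T) ⇒ (r+u−y) = ln(F/S)/T
ln(6.210/5.889) = 0.053075; /T ⇒ 0.053075
y = r + u − ln(F/S)/T = 0.0521 + 0.0108 − 0.053075 = 0.009825
y = 0.98%

0.98%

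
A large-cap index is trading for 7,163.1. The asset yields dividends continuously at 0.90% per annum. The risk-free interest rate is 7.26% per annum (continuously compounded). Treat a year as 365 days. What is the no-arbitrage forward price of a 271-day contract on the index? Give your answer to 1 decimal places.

7,509.5

F = S·e^((r − q)T) = 7163.1 · e^((0.0726 − 0.0090) × 271/365)
= 7163.1 · e^0.047221 = 7163.1 × 1.048354
F = 7,509.5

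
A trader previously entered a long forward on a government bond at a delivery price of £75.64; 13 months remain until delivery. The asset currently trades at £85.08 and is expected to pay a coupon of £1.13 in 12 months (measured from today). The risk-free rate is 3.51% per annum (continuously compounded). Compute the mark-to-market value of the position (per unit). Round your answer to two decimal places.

£11.17

PV(remaining coupons) I = 1.13·e^(−0.0351·12/12) = 1.0910
Current forward F = (S − I)·e^(rT) = (85.08 − 1.0910)·e^(0.0351·13/12) = 83.9890 × 1.038757 = 87.2442
Value (long) = (F − K)·e^(−rT) = (87.2442 − 75.64) × 0.962689 = 11.1712
Value = £11.17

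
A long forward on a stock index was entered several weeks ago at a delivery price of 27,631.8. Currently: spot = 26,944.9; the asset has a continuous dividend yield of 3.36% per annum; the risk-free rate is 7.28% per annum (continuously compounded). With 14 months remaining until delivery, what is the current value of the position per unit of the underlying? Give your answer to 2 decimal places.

Current fair forward for the remaining 14 months: F = S·e^((r − q)·T), (r − q) = 0.0728 − 0.0336 = 0.0392
F = 26944.9 · e^(0.0392 × 14/12) = 26944.9 × 1.04679523 = 28205.7928
Value of long forward = (F − K)·e^(−rT) = (28205.7928 − 27631.8) · e^(−0.0728·14/12)
= 573.9928 × 0.91857352 = 527.25

527.25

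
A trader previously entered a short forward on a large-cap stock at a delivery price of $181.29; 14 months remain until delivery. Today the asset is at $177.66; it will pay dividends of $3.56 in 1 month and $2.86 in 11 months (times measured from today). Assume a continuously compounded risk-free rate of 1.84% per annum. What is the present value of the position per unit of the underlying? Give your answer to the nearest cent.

$6.15

PV(remaining dividends) I = 3.56·e^(−0.0184·1/12) + 2.86·e^(−0.0184·11/12) = 6.3667
Current forward F = (S − I)·e^(rT) = (177.66 − 6.3667)·e^(0.0184·14/12) = 171.2933 × 1.021699 = 175.0102
Value (long) = (F − K)·e^(−rT) = (175.0102 − 181.29) × 0.978762 = -6.1464
Short position value = −(long value) = $6.15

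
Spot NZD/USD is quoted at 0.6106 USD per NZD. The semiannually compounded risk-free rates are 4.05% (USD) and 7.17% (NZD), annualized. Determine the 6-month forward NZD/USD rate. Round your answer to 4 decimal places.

0.6014

By covered interest parity, F = S · (1+r_USD/2)^(2T) / (1+r_NZD/2)^(2T)
= 0.6106 × 1.020250 / 1.035850 = 0.6106 × 0.984940
F = 0.6014 USD per NZD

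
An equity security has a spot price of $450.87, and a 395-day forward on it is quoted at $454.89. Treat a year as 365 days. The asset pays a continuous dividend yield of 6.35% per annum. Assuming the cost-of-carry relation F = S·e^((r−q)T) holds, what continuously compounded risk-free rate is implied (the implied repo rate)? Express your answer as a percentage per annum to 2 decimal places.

From F = S·e^((r−q)T): (r − q) = ln(F/S)/T
ln(454.89/450.87) = ln(1.008916) = 0.008876
(r − q) = 0.008876 / (395/365) = 0.008202
r = ln(F/S)/T + q = 0.008202 + 0.0635 = 0.071702
r = 7.17%

7.17%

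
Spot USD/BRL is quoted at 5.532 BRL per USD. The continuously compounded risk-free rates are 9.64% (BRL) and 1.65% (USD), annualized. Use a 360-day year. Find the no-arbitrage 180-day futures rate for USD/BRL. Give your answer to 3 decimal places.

5.757

F = S·e^((r_BRL − r_USD)T) = 5.532 · e^((0.0964 − 0.0165) × 180/360)
= 5.532 · e^0.039950 = 5.532 × 1.040759
F = 5.757 BRL per USD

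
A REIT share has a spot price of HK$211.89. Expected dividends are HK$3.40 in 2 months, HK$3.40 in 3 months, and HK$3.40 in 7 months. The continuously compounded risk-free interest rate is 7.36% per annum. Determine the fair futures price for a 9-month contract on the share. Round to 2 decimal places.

HK$213.40

PV(dividends) I = 3.40·e^(−0.0736·2/12) + 3.40·e^(−0.0736·3/12) + 3.40·e^(−0.0736·7/12)
I = 3.3585 + 3.3380 + 3.2571 = 9.9536
F = (S − I)·e^(rT) = (211.89 − 9.9536) · e^(0.0736·9/12)
= 201.9364 · e^0.055200 = 201.9364 × 1.056752 = HK$213.40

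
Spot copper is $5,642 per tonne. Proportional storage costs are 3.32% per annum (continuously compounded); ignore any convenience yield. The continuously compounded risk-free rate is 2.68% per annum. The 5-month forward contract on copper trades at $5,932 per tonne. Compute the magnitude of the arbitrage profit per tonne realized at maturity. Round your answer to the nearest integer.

Fair forward: F* = S·e^(carry·T), with carry = (r + u) = 0.0268 + 0.0332 = 0.0600
F* = 5642 · e^(0.0600 × 5/12) = 5642 · e^0.025000 = 5642 × 1.025315 = $5784.8272
Market $5932 > fair $5784.8272: forward overpriced → cash-and-carry (buy spot, short the forward).
At maturity, profit = |F_mkt − F*| = |5932 − 5784.8272| = $147 per tonne

$147 per tonne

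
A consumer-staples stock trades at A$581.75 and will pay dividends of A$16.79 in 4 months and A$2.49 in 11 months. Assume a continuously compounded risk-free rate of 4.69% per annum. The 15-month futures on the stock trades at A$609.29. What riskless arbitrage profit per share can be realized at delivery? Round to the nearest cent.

A$12.47 per share

PV(dividends) I = 16.79·e^(−0.0469·4/12) + 2.49·e^(−0.0469·11/12) = 18.9148
Fair futures F* = (S − I)·e^(rT) = (581.75 − 18.9148)·e^0.058625 = 562.8352 × 1.060378 = 596.8181
Market A$609.29 > fair 596.8181: forward overpriced → cash-and-carry (borrow at r, buy the stock and collect the dividends, short the forward).
Profit at T = |F_mkt − F*| = |609.29 − 596.8181| = A$12.47 per share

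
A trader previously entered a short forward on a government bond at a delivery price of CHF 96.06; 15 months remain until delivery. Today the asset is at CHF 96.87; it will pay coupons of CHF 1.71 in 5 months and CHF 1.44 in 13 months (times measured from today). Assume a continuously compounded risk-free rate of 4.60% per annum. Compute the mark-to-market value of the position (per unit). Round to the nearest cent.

PV(remaining coupons) I = 1.71·e^(−0.0460·5/12) + 1.44·e^(−0.0460·13/12) = 3.0475
Current forward F = (S − I)·e^(rT) = (96.87 − 3.0475)·e^(0.0460·15/12) = 93.8225 × 1.059185 = 99.3754
Value (long) = (F − K)·e^(−rT) = (99.3754 − 96.06) × 0.944122 = 3.1301
Short position value = −(long value) = -CHF 3.13

-CHF 3.13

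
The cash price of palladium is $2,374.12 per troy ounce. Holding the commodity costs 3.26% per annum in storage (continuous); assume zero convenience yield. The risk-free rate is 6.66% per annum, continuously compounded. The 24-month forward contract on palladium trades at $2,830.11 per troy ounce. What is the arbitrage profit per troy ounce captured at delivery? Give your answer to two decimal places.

Fair forward: F* = S·e^(carry·T), with carry = (r + u) = 0.0666 + 0.0326 = 0.0992
F* = 2374.12 · e^(0.0992 × 24/12) = 2374.12 · e^0.19840000 = 2374.12 × 1.21945008 = $2895.1208
Market $2830.11 < fair $2895.1208: forward underpriced → reverse cash-and-carry (short spot, go long the forward).
At maturity, profit = |F_mkt − F*| = |2830.11 − 2895.1208| = $65.01 per troy ounce

$65.01 per troy ounce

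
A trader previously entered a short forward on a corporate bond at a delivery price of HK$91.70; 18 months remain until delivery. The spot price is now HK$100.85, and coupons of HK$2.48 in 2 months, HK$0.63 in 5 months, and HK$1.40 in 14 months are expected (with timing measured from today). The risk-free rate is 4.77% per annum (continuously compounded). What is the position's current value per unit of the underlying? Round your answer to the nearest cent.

PV(remaining coupons) I = 2.48·e^(−0.0477·2/12) + 0.63·e^(−0.0477·5/12) + 1.40·e^(−0.0477·14/12) = 4.4022
Current forward F = (S − I)·e^(rT) = (100.85 − 4.4022)·e^(0.0477·18/12) = 96.4478 × 1.074172 = 103.6015
Value (long) = (F − K)·e^(−rT) = (103.6015 − 91.70) × 0.930950 = 11.0797
Short position value = −(long value) = -HK$11.08

-HK$11.08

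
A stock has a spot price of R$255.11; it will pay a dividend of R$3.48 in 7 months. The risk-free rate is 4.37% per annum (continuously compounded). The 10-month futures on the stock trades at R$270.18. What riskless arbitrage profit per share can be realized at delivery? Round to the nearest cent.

PV(dividends) I = 3.48·e^(−0.0437·7/12) = 3.3924
Fair futures F* = (S − I)·e^(rT) = (255.11 − 3.3924)·e^0.036417 = 251.7176 × 1.037088 = 261.0533
Market R$270.18 > fair 261.0533: forward overpriced → cash-and-carry (borrow at r, buy the stock and collect the dividends, short the forward).
Profit at T = |F_mkt − F*| = |270.18 − 261.0533| = R$9.13 per share

R$9.13 per share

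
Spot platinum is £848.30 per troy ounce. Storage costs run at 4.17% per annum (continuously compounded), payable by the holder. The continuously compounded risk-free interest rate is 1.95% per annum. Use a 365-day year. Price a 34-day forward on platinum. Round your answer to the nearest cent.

Net carry = r + u − y = 0.0195 + 0.0417 − 0.0000 = 0.0612
F = S·e^((r+u−y)T) = 848.30 · e^(0.0612 × 34/365) = 848.30 · e^0.005701
= 848.30 × 1.005717 = £853.15 per troy ounce

£853.15 per troy ounce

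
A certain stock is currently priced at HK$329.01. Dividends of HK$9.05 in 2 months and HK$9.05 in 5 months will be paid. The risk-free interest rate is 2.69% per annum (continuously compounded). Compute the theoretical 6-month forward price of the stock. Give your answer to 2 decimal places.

HK$315.26

PV(dividends) I = 9.05·e^(−0.0269·2/12) + 9.05·e^(−0.0269·5/12)
I = 9.0095 + 8.9491 = 17.9586
F = (S − I)·e^(rT) = (329.01 − 17.9586) · e^(0.0269·6/12)
= 311.0514 · e^0.013450 = 311.0514 × 1.013541 = HK$315.26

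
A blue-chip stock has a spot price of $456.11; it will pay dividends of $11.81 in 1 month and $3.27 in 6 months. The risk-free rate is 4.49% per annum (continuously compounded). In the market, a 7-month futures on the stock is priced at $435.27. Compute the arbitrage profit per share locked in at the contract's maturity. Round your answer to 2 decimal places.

PV(dividends) I = 11.81·e^(−0.0449·1/12) + 3.27·e^(−0.0449·6/12) = 14.9633
Fair futures F* = (S − I)·e^(rT) = (456.11 − 14.9633)·e^0.026192 = 441.1467 × 1.026538 = 452.8539
Market $435.27 < fair 452.8539: forward underpriced → reverse cash-and-carry (short the stock, invest proceeds at r, pay the dividends, go long the forward).
Profit at T = |F_mkt − F*| = |435.27 − 452.8539| = $17.58 per share

$17.58 per share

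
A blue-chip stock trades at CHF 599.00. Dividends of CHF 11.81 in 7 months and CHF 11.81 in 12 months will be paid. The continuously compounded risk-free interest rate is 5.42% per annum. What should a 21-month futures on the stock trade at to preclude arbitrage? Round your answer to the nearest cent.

CHF 633.72

PV(dividends) I = 11.81·e^(−0.0542·7/12) + 11.81·e^(−0.0542·12/12)
I = 11.4424 + 11.1869 = 22.6293
F = (S − I)·e^(rT) = (599.00 − 22.6293) · e^(0.0542·21/12)
= 576.3707 · e^0.094850 = 576.3707 × 1.099494 = CHF 633.72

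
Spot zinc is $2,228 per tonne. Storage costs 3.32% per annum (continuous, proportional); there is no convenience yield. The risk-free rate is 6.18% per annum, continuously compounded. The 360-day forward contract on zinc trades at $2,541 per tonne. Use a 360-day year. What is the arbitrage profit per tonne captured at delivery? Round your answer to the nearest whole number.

$91 per tonne

Fair forward: F* = S·e^(carry·T), with carry = (r + u) = 0.0618 + 0.0332 = 0.0950
F* = 2228 · e^(0.0950 × 360/360) = 2228 · e^0.095000 = 2228 × 1.099659 = $2450.0403
Market $2541 > fair $2450.0403: forward overpriced → cash-and-carry (buy spot, short the forward).
At maturity, profit = |F_mkt − F*| = |2541 − 2450.0403| = $91 per tonne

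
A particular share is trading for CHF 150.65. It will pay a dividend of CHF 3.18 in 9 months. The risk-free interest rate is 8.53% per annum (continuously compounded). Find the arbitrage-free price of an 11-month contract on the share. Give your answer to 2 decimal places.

PV(dividends) I = 3.18·e^(−0.0853·9/12)
I = 2.9829
F = (S − I)·e^(rT) = (150.65 − 2.9829) · e^(0.0853·11/12)
= 147.6671 · e^0.078192 = 147.6671 × 1.081330 = CHF 159.68

CHF 159.68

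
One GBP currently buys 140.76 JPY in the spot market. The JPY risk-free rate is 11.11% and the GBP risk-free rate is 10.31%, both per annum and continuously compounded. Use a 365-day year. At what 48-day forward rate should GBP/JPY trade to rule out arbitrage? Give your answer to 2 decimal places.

140.91

F = S·e^((r_JPY − r_GBP)T) = 140.76 · e^((0.1111 − 0.1031) × 48/365)
= 140.76 · e^0.001052 = 140.76 × 1.001053
F = 140.91 JPY per GBP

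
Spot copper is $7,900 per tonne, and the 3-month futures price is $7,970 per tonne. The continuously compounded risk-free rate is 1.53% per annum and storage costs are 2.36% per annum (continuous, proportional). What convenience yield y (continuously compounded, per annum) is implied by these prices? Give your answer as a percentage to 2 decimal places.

F = S·e^((r+u−y)T) ⇒ (r+u−y) = ln(F/S)/T
ln(7970/7900) = 0.008822; /T ⇒ 0.035288
y = r + u − ln(F/S)/T = 0.0153 + 0.0236 − 0.035288 = 0.003612
y = 0.36%

0.36%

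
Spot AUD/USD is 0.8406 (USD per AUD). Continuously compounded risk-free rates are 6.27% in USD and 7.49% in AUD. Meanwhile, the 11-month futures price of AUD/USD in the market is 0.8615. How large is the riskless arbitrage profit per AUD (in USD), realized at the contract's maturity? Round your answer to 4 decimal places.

0.0302 per AUD (in USD)

Fair futures: F* = S·e^(carry·T), with carry = (r_USD − r_AUD) = 0.0627 − 0.0749 = -0.0122
F* = 0.8406 · e^(-0.0122 × 11/12) = 0.8406 · e^-0.011183 = 0.8406 × 0.988879 = 0.8313
Market 0.8615 > fair 0.8313: forward overpriced → cash-and-carry (buy spot, short the forward).
At maturity, profit = |F_mkt − F*| = |0.8615 − 0.8313| = 0.0302 per AUD (in USD)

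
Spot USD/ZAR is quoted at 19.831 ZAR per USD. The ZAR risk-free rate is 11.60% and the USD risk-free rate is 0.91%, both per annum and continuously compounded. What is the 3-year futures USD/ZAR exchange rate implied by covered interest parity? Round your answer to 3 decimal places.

27.329

F = S·e^((r_ZAR − r_USD)T) = 19.831 · e^((0.1160 − 0.0091) × 3)
= 19.831 · e^0.320700 = 19.831 × 1.378092
F = 27.329 ZAR per USD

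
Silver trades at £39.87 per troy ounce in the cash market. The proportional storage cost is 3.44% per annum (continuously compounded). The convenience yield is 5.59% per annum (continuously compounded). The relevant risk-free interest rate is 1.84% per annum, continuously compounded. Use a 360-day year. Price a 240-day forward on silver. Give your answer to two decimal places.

Net carry = r + u − y = 0.0184 + 0.0344 − 0.0559 = -0.0031
F = S·e^((r+u−y)T) = 39.87 · e^(-0.0031 × 240/360) = 39.87 · e^-0.002067
= 39.87 × 0.997935 = £39.79 per troy ounce

£39.79 per troy ounce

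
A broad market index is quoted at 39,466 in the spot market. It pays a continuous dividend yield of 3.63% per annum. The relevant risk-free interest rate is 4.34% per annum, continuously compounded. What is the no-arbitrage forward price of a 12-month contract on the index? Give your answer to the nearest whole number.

F = S·e^((r − q)T) = 39466 · e^((0.0434 − 0.0363) × 12/12)
= 39466 · e^0.007100 = 39466 × 1.007125
F = 39,747

39,747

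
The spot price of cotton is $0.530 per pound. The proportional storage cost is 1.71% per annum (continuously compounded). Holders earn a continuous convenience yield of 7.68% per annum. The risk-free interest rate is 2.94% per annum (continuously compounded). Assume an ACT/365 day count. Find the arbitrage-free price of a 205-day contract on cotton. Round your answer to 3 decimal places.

$0.521 per pound

Net carry = r + u − y = 0.0294 + 0.0171 − 0.0768 = -0.0303
F = S·e^((r+u−y)T) = 0.530 · e^(-0.0303 × 205/365) = 0.530 · e^-0.017018
= 0.530 × 0.983126 = $0.521 per pound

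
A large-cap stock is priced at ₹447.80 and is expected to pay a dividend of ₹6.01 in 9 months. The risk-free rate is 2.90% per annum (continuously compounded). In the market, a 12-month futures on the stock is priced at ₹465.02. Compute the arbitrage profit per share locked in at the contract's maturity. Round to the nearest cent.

PV(dividends) I = 6.01·e^(−0.0290·9/12) = 5.8807
Fair futures F* = (S − I)·e^(rT) = (447.80 − 5.8807)·e^0.029000 = 441.9193 × 1.029425 = 454.9228
Market ₹465.02 > fair 454.9228: forward overpriced → cash-and-carry (borrow at r, buy the stock and collect the dividends, short the forward).
Profit at T = |F_mkt − F*| = |465.02 − 454.9228| = ₹10.10 per share

₹10.10 per share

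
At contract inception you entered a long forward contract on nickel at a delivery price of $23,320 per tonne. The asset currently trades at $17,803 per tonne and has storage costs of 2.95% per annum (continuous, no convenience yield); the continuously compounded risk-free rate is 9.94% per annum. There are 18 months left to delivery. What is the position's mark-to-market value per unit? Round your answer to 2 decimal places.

Current fair forward for the remaining 18 months: F = S·e^((r + u)·T), (r + u) = 0.0994 + 0.0295 = 0.1289
F = 17803 · e^(0.1289 × 18/12) = 17803 × 1.21330738 = 21600.5113
Value of long forward = (F − K)·e^(−rT) = (21600.5113 − 23320) · e^(−0.0994·18/12)
= -1719.4887 × 0.86148296 = -1481.31

-$1481.31 per tonne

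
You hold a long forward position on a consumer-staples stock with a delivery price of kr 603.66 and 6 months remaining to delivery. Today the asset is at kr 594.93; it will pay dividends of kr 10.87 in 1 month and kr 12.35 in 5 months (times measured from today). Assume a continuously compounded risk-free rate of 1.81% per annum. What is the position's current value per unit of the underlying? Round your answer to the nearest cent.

PV(remaining dividends) I = 10.87·e^(−0.0181·1/12) + 12.35·e^(−0.0181·5/12) = 23.1108
Current forward F = (S − I)·e^(rT) = (594.93 − 23.1108)·e^(0.0181·6/12) = 571.8192 × 1.009091 = 577.0176
Value (long) = (F − K)·e^(−rT) = (577.0176 − 603.66) × 0.990991 = -26.4024
Value = -kr 26.40

-kr 26.40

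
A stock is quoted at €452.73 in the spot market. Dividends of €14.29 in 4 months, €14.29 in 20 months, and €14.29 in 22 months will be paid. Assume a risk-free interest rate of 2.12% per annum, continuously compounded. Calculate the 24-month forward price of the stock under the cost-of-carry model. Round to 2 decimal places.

PV(dividends) I = 14.29·e^(−0.0212·4/12) + 14.29·e^(−0.0212·20/12) + 14.29·e^(−0.0212·22/12)
I = 14.1894 + 13.7939 + 13.7453 = 41.7286
F = (S − I)·e^(rT) = (452.73 − 41.7286) · e^(0.0212·24/12)
= 411.0014 · e^0.042400 = 411.0014 × 1.043312 = €428.80

€428.80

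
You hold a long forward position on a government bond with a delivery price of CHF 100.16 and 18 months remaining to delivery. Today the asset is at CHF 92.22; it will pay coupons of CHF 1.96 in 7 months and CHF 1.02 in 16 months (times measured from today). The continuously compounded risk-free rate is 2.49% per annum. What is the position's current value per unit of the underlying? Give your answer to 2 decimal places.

-CHF 7.19

PV(remaining coupons) I = 1.96·e^(−0.0249·7/12) + 1.02·e^(−0.0249·16/12) = 2.9184
Current forward F = (S − I)·e^(rT) = (92.22 − 2.9184)·e^(0.0249·18/12) = 89.3016 × 1.038056 = 92.7001
Value (long) = (F − K)·e^(−rT) = (92.7001 − 100.16) × 0.963339 = -7.1864
Value = -CHF 7.19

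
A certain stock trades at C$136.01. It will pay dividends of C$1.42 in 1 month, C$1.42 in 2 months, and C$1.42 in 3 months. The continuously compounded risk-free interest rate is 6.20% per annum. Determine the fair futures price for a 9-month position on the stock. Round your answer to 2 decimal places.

PV(dividends) I = 1.42·e^(−0.0620·1/12) + 1.42·e^(−0.0620·2/12) + 1.42·e^(−0.0620·3/12)
I = 1.4127 + 1.4054 + 1.3982 = 4.2163
F = (S − I)·e^(rT) = (136.01 − 4.2163) · e^(0.0620·9/12)
= 131.7937 · e^0.046500 = 131.7937 × 1.047598 = C$138.07

C$138.07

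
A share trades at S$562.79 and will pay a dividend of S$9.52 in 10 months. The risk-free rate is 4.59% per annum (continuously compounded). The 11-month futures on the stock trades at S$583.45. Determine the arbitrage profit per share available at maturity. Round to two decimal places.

PV(dividends) I = 9.52·e^(−0.0459·10/12) = 9.1627
Fair futures F* = (S − I)·e^(rT) = (562.79 − 9.1627)·e^0.042075 = 553.6273 × 1.042973 = 577.4183
Market S$583.45 > fair 577.4183: forward overpriced → cash-and-carry (borrow at r, buy the stock and collect the dividends, short the forward).
Profit at T = |F_mkt − F*| = |583.45 − 577.4183| = S$6.03 per share

S$6.03 per share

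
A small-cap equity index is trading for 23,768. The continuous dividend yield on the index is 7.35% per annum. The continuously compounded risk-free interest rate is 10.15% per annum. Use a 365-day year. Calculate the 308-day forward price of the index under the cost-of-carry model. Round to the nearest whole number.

24,336

F = S·e^((r − q)T) = 23768 · e^((0.1015 − 0.0735) × 308/365)
= 23768 · e^0.023627 = 23768 × 1.023908
F = 24,336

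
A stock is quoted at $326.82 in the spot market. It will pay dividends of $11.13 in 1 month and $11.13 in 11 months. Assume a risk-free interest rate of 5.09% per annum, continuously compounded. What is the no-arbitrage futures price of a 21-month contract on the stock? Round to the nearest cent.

PV(dividends) I = 11.13·e^(−0.0509·1/12) + 11.13·e^(−0.0509·11/12)
I = 11.0829 + 10.6226 = 21.7055
F = (S − I)·e^(rT) = (326.82 − 21.7055) · e^(0.0509·21/12)
= 305.1145 · e^0.089075 = 305.1145 × 1.093163 = $333.54

$333.54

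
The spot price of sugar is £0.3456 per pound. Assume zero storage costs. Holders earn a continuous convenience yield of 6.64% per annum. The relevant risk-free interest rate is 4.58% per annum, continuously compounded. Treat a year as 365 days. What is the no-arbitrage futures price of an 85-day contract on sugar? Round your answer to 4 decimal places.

Net carry = r + u − y = 0.0458 + 0.0000 − 0.0664 = -0.0206
F = S·e^((r+u−y)T) = 0.3456 · e^(-0.0206 × 85/365) = 0.3456 · e^-0.004797
= 0.3456 × 0.995214 = £0.3439 per pound

£0.3439 per pound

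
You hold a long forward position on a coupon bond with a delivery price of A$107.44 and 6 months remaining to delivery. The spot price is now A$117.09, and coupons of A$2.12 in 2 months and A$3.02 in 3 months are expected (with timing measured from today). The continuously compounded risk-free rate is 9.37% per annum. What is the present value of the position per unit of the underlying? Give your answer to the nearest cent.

PV(remaining coupons) I = 2.12·e^(−0.0937·2/12) + 3.02·e^(−0.0937·3/12) = 5.0372
Current forward F = (S − I)·e^(rT) = (117.09 − 5.0372)·e^(0.0937·6/12) = 112.0528 × 1.047965 = 117.4274
Value (long) = (F − K)·e^(−rT) = (117.4274 − 107.44) × 0.954231 = 9.5303
Value = A$9.53

A$9.53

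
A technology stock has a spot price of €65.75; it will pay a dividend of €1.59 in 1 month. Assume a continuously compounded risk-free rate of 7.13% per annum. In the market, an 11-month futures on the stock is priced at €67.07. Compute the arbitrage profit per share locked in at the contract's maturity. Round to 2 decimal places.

€1.43 per share

PV(dividends) I = 1.59·e^(−0.0713·1/12) = 1.5806
Fair futures F* = (S − I)·e^(rT) = (65.75 − 1.5806)·e^0.065358 = 64.1694 × 1.067541 = 68.5035
Market €67.07 < fair 68.5035: forward underpriced → reverse cash-and-carry (short the stock, invest proceeds at r, pay the dividends, go long the forward).
Profit at T = |F_mkt − F*| = |67.07 − 68.5035| = €1.43 per share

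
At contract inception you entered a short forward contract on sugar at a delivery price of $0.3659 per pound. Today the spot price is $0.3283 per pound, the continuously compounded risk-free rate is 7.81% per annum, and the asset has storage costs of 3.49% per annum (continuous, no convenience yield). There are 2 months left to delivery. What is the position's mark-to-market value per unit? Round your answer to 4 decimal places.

Current fair forward for the remaining 2 months: F = S·e^((r + u)·T), (r + u) = 0.0781 + 0.0349 = 0.1130
F = 0.3283 · e^(0.1130 × 2/12) = 0.3283 × 1.019012 = 0.3345
Value of long forward = (F − K)·e^(−rT) = (0.3345 − 0.3659) · e^(−0.0781·2/12)
= -0.0314 × 0.987068 = -0.0310
Short position value = −(long value) = $0.0310

$0.0310 per pound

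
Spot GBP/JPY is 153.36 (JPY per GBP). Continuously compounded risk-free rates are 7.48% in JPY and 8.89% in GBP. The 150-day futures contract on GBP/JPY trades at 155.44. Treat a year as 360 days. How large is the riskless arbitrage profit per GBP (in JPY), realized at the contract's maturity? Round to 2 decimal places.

2.98 per GBP (in JPY)

Fair futures: F* = S·e^(carry·T), with carry = (r_JPY − r_GBP) = 0.0748 − 0.0889 = -0.0141
F* = 153.36 · e^(-0.0141 × 150/360) = 153.36 · e^-0.005875 = 153.36 × 0.994142 = 152.4616
Market 155.44 > fair 152.4616: forward overpriced → cash-and-carry (buy spot, short the forward).
At maturity, profit = |F_mkt − F*| = |155.44 − 152.4616| = 2.98 per GBP (in JPY)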